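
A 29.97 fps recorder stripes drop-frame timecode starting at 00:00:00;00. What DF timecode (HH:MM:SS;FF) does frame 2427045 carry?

Ten DF minutes hold 17982 frames, so frame 2427045 lies in block 134 (frames 2409588–2427569) with 17457 frames into that block.
The block's first minute is 1800 frames and the rest 1798 each; 17457 frames reaches minute 9, so 134 × 18 + 9 × 2 = 2430 labels have been skipped so far.
Adding those back, label number 2427045 + 2430 = 2429475 at 30 labels/s is 80982 s + 15 f = 22 h 29 min 42 s frame 15, i.e. 22:29:42;15.

22:29:42;15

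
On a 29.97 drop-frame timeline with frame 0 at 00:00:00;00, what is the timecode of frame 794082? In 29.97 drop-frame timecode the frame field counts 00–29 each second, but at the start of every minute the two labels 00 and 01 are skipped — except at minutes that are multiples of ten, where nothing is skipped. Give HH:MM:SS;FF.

Each 10-minute DF block holds 10 × 60 × 30 − 9 × 2 = 17982 frames. 794082 ÷ 17982 → 44 full blocks, remainder 2874.
Within the partial block the first minute is 1800 frames and each further minute 1798, so 1 further minute boundary passed. Total skipped labels = 18 × 44 + 2 × 1 = 794.
Non-drop label index = 794082 + 794 = 794876; at 30 labels/s that is 07:21:35:26, i.e. DF 07:21:35;26.

07:21:35;26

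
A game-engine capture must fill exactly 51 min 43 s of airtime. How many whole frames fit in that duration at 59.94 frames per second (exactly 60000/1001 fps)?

51 min 43 s = 3103 s.
Frames = 3103 × 60000/1001 = 186180000/1001 ≈ 185994.0060.
Complete frames: 185994.

185994 frames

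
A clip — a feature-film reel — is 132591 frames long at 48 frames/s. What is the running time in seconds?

2762.3125 seconds

Running time = 132591 / (48) = 2762.3125 s.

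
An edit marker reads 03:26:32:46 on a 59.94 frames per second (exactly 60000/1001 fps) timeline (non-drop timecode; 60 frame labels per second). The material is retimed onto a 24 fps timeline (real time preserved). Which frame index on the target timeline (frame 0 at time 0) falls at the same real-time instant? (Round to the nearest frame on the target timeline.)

Source frame index: (3×3600 + 26×60 + 32) × 60 + 46 = 743566.
Real time: 743566 / (60000/1001) = 372154783/30000 s.
Target frame: (372154783/30000) × (24) = 372154783/1250 ≈ 297723.826 → 297724.

frame 297724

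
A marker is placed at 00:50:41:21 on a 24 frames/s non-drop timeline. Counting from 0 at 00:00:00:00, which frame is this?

Total seconds to the label: (0 × 3600 + 50 × 60 + 41) = 3041.
Frame index = 3041 × 24 + 21 = 73005.

73005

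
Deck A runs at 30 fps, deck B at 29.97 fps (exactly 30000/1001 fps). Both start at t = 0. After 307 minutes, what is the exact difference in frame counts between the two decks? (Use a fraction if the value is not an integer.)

307 min = 18420 s.
A emits 30 × 18420 = 552600 frames; B emits 30000/1001 × 18420 = 552600000/1001.
Difference = 552600/1001 frames (≈ 552.0480); B is behind A.

552600/1001 frames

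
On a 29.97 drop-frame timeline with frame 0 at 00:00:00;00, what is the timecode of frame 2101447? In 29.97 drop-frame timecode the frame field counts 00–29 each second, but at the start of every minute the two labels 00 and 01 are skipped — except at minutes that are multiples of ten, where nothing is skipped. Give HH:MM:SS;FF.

19:28:38;11

Ten DF minutes hold 17982 frames, so frame 2101447 lies in block 116 (frames 2085912–2103893) with 15535 frames into that block.
The block's first minute is 1800 frames and the rest 1798 each; 15535 frames reaches minute 8, so 116 × 18 + 8 × 2 = 2104 labels have been skipped so far.
Adding those back, label number 2101447 + 2104 = 2103551 at 30 labels/s is 70118 s + 11 f = 19 h 28 min 38 s frame 11, i.e. 19:28:38;11.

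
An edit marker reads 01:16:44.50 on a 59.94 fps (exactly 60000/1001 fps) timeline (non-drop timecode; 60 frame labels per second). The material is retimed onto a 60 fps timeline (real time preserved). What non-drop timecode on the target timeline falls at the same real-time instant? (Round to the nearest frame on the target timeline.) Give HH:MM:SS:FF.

01:16:49:26

Source frame index: (1×3600 + 16×60 + 44) × 60 + 50 = 276290.
Real time: 276290 / (60000/1001) = 27656629/6000 s.
Target frame: (27656629/6000) × (60) = 27656629/100 ≈ 276566.290 → 276566.
At 60 labels/s: frame 276566 → 01:16:49:26.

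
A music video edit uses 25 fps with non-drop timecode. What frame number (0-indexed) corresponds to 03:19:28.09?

Total seconds to the label: (3 × 3600 + 19 × 60 + 28) = 11968.
Frame index = 11968 × 25 + 9 = 299209.

299209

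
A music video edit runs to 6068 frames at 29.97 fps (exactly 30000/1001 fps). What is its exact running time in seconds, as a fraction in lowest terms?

Running time = 6068 ÷ (30000/1001) = 6068 × 1001/30000 = 1518517/7500 s.

1518517/7500 seconds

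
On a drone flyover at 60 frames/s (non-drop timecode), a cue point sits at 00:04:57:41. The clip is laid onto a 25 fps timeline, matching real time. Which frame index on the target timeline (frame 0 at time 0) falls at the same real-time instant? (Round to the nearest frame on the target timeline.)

frame 7442

Source frame index: (0×3600 + 4×60 + 57) × 60 + 41 = 17861.
Real time: 17861 / (60) = 17861/60 s.
Target frame: (17861/60) × (25) = 89305/12 ≈ 7442.083 → 7442.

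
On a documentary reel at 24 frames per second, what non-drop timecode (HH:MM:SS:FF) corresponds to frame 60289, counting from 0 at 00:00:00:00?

00:41:52:01

60289 ÷ 24 = 2512 full seconds, remainder 1 frame.
2512 s = 0 h 41 min 52 s.
Timecode: 00:41:52:01.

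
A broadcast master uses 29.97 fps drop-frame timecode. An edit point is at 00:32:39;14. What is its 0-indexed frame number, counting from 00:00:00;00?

58726

Complete 10-minute blocks: 3, each 17982 frames → 53946.
Remaining 2 whole minutes in the current block: 1800 + 1 × 1798 = 3598 frames.
Within the current minute: 39 × 30 + 14 − 2 = 1182 (labels ;00/;01 skipped at this minute). Total = 53946 + 3598 + 1182 = 58726.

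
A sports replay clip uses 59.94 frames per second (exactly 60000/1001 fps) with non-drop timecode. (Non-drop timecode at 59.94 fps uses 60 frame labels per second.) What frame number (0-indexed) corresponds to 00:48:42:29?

Total seconds to the label: (0 × 3600 + 48 × 60 + 42) = 2922.
Frame index = 2922 × 60 + 29 = 175349.

frame 175349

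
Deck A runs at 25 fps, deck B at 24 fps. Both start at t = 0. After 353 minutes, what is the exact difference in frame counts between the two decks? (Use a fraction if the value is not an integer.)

353 min = 21180 s.
A emits 25 × 21180 = 529500 frames; B emits 24 × 21180 = 508320.
Difference = 21180 frames; B is behind A.

21180 frames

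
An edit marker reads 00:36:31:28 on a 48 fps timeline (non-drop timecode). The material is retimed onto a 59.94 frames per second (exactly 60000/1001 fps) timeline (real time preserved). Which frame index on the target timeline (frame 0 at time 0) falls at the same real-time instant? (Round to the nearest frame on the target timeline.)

frame 131364

Source frame index: (0×3600 + 36×60 + 31) × 48 + 28 = 105196.
Real time: 105196 / (48) = 26299/12 s.
Target frame: (26299/12) × (60000/1001) = 1445000/11 ≈ 131363.636 → 131364.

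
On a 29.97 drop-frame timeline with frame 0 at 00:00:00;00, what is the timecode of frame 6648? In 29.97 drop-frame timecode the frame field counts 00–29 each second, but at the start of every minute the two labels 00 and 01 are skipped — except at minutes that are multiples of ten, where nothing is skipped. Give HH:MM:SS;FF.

00:03:41;24

Each 10-minute DF block holds 10 × 60 × 30 − 9 × 2 = 17982 frames. 6648 ÷ 17982 → 0 full blocks, remainder 6648.
Within the partial block the first minute is 1800 frames and each further minute 1798, so 3 further minute boundaries passed. Total skipped labels = 18 × 0 + 2 × 3 = 6.
Non-drop label index = 6648 + 6 = 6654; at 30 labels/s that is 00:03:41:24, i.e. DF 00:03:41;24.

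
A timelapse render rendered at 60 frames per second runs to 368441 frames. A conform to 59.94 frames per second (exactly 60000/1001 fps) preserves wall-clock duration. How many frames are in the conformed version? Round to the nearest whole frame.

368073 frames

Frames at target rate = 368441 × (60000/1001) / (60) = 368441000/1001 ≈ 368072.927.
Nearest whole frame: 368073.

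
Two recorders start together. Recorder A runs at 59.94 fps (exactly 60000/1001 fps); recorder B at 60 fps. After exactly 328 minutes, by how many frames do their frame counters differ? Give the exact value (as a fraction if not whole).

328 min = 19680 s.
A emits 60000/1001 × 19680 = 1180800000/1001 frames; B emits 60 × 19680 = 1180800.
Difference = 1180800/1001 frames (≈ 1179.6204); B is ahead of A.

1180800/1001 frames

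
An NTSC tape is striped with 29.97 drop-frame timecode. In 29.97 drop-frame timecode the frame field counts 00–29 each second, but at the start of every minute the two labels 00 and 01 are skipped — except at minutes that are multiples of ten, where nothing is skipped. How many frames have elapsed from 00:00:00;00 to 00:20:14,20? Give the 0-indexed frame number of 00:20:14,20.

36404

Complete 10-minute blocks: 2, each 17982 frames → 35964.
Remaining 0 whole minutes in the current block: 0 frames.
Within the current minute: 14 × 30 + 20 = 440. Total = 35964 + 0 + 440 = 36404.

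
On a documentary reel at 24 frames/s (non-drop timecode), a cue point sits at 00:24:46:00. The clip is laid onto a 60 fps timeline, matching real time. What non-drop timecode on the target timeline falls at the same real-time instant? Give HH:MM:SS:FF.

00:24:46:00

Source frame index: (0×3600 + 24×60 + 46) × 24 + 0 = 35664.
Real time: 35664 / (24) = 1486 s.
Target frame: (1486) × (60) = 89160.
At 60 labels/s: frame 89160 → 00:24:46:00.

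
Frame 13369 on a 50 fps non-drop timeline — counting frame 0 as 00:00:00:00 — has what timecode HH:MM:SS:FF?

00:04:27:19

13369 ÷ 50 = 267 full seconds, remainder 19 frames.
267 s = 0 h 4 min 27 s.
Timecode: 00:04:27:19.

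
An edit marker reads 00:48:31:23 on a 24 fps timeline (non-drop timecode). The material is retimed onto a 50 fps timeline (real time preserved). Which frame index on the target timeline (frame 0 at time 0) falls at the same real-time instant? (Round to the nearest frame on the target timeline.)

frame 145598

Source frame index: (0×3600 + 48×60 + 31) × 24 + 23 = 69887.
Real time: 69887 / (24) = 69887/24 s.
Target frame: (69887/24) × (50) = 1747175/12 ≈ 145597.917 → 145598.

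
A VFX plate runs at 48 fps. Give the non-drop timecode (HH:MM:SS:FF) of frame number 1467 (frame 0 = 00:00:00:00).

00:00:30:27

1467 ÷ 48 = 30 full seconds, remainder 27 frames.
30 s = 0 h 0 min 30 s.
Timecode: 00:00:30:27.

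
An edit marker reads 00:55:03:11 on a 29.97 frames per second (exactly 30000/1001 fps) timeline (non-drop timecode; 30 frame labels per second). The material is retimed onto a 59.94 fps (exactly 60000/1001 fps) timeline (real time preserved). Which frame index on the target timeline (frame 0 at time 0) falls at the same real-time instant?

frame 198202

Source frame index: (0×3600 + 55×60 + 3) × 30 + 11 = 99101.
Real time: 99101 / (30000/1001) = 99200101/30000 s.
Target frame: (99200101/30000) × (60000/1001) = 198202.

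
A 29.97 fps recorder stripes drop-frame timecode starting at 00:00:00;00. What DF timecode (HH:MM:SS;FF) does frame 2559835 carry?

Each 10-minute DF block holds 10 × 60 × 30 − 9 × 2 = 17982 frames. 2559835 ÷ 17982 → 142 full blocks, remainder 6391.
Within the partial block the first minute is 1800 frames and each further minute 1798, so 3 further minute boundaries passed. Total skipped labels = 18 × 142 + 2 × 3 = 2562.
Non-drop label index = 2559835 + 2562 = 2562397; at 30 labels/s that is 23:43:33:07, i.e. DF 23:43:33;07.

23:43:33;07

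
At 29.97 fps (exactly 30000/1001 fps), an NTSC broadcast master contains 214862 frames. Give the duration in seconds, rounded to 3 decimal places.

Running time = 214862 × 1001/30000 = 107538431/15000 s ≈ 7169.229 s.

7169.229 seconds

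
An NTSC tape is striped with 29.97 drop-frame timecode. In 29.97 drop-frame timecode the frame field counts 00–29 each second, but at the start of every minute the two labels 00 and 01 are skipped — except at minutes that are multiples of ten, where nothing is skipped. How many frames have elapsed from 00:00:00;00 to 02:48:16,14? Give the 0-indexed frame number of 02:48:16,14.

302590

As if non-drop at 30 labels/s: (2 × 3600 + 48 × 60 + 16) × 30 + 14 = 302894.
Minute boundaries passed: 168; those not divisible by 10: 168 − 16 = 152; dropped labels = 2 × 152 = 304.
Actual frame index = 302894 − 304 = 302590.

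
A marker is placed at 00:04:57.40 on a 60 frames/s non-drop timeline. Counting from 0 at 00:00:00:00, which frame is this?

frame 17860

Total seconds to the label: (0 × 3600 + 4 × 60 + 57) = 297.
Frame index = 297 × 60 + 40 = 17860.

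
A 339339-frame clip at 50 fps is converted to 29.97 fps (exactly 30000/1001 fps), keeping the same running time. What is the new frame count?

Target frames = source frames × (target rate / source rate) = 339339 × (30000/1001)/(50) = 339339 × 600/1001 = 203400.

203400 frames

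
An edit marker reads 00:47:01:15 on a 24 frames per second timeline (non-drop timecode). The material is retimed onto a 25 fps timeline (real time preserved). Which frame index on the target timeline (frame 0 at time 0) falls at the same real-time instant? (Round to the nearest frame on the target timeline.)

frame 70541

Source frame index: (0×3600 + 47×60 + 1) × 24 + 15 = 67719.
Real time: 67719 / (24) = 22573/8 s.
Target frame: (22573/8) × (25) = 564325/8 ≈ 70540.625 → 70541.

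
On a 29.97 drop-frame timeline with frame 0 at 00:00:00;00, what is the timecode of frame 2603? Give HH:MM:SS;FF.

00:01:26;25

Ten DF minutes hold 17982 frames, so frame 2603 lies in block 0 (frames 0–17981) with 2603 frames into that block.
The block's first minute is 1800 frames and the rest 1798 each; 2603 frames reaches minute 1, so 0 × 18 + 1 × 2 = 2 labels have been skipped so far.
Adding those back, label number 2603 + 2 = 2605 at 30 labels/s is 86 s + 25 f = 0 h 1 min 26 s frame 25, i.e. 00:01:26;25.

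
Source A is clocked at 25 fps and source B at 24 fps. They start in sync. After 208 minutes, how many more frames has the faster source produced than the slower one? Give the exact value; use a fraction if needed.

12480 frames

208 min = 12480 s.
A emits 25 × 12480 = 312000 frames; B emits 24 × 12480 = 299520.
Difference = 12480 frames; B is behind A.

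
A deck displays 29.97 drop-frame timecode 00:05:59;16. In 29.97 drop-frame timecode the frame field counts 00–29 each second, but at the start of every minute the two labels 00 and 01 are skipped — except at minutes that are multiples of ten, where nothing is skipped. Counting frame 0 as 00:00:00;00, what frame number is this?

Complete 10-minute blocks: 0, each 17982 frames → 0.
Remaining 5 whole minutes in the current block: 1800 + 4 × 1798 = 8992 frames.
Within the current minute: 59 × 30 + 16 − 2 = 1784 (labels ;00/;01 skipped at this minute). Total = 0 + 8992 + 1784 = 10776.

10776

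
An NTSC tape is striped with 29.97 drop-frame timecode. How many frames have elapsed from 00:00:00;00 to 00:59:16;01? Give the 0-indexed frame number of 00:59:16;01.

As if non-drop at 30 labels/s: (0 × 3600 + 59 × 60 + 16) × 30 + 1 = 106681.
Minute boundaries passed: 59; those not divisible by 10: 59 − 5 = 54; dropped labels = 2 × 54 = 108.
Actual frame index = 106681 − 108 = 106573.

106573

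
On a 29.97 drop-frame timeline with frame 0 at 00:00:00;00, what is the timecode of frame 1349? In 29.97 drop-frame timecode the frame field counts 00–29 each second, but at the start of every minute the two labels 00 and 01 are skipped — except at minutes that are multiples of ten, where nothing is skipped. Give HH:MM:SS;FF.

Each 10-minute DF block holds 10 × 60 × 30 − 9 × 2 = 17982 frames. 1349 ÷ 17982 → 0 full blocks, remainder 1349.
Within the partial block the first minute is 1800 frames and each further minute 1798, so 0 further minute boundaries passed. Total skipped labels = 18 × 0 + 2 × 0 = 0.
Non-drop label index = 1349 + 0 = 1349; at 30 labels/s that is 00:00:44:29, i.e. DF 00:00:44;29.

00:00:44;29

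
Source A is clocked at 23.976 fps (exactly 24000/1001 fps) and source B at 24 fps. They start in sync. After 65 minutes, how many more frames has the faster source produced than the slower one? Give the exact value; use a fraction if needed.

7200/77 frames

65 min = 3900 s.
A emits 24000/1001 × 3900 = 7200000/77 frames; B emits 24 × 3900 = 93600.
Difference = 7200/77 frames (≈ 93.5065); B is ahead of A.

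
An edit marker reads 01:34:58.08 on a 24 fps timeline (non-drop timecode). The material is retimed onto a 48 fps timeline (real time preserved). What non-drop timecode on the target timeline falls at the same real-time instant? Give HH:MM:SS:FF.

01:34:58:16

Source frame index: (1×3600 + 34×60 + 58) × 24 + 8 = 136760.
Real time: 136760 / (24) = 17095/3 s.
Target frame: (17095/3) × (48) = 273520.
At 48 labels/s: frame 273520 → 01:34:58:16.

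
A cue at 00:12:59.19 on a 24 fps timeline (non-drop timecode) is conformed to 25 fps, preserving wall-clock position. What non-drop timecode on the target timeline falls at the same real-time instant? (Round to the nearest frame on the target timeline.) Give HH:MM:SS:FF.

Source frame index: (0×3600 + 12×60 + 59) × 24 + 19 = 18715.
Real time: 18715 / (24) = 18715/24 s.
Target frame: (18715/24) × (25) = 467875/24 ≈ 19494.792 → 19495.
At 25 labels/s: frame 19495 → 00:12:59:20.

00:12:59:20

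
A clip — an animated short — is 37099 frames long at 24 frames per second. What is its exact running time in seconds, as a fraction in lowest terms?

37099/24 seconds

Running time = 37099 ÷ (24) = 37099 × 1/24 = 37099/24 s.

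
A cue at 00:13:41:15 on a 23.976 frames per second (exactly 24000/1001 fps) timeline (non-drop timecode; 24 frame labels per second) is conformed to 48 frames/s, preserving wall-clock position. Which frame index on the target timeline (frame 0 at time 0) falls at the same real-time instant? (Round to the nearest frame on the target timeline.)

frame 39477

Source frame index: (0×3600 + 13×60 + 41) × 24 + 15 = 19719.
Real time: 19719 / (24000/1001) = 6579573/8000 s.
Target frame: (6579573/8000) × (48) = 19738719/500 ≈ 39477.438 → 39477.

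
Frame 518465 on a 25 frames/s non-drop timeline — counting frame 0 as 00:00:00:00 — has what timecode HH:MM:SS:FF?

518465 ÷ 25 = 20738 full seconds, remainder 15 frames.
20738 s = 5 h 45 min 38 s.
Timecode: 05:45:38:15.

05:45:38:15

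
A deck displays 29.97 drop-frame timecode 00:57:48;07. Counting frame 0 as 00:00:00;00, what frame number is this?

As if non-drop at 30 labels/s: (0 × 3600 + 57 × 60 + 48) × 30 + 7 = 104047.
Minute boundaries passed: 57; those not divisible by 10: 57 − 5 = 52; dropped labels = 2 × 52 = 104.
Actual frame index = 104047 − 104 = 103943.

103943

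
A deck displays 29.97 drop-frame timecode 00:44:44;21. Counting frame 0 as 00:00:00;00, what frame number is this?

Complete 10-minute blocks: 4, each 17982 frames → 71928.
Remaining 4 whole minutes in the current block: 1800 + 3 × 1798 = 7194 frames.
Within the current minute: 44 × 30 + 21 − 2 = 1339 (labels ;00/;01 skipped at this minute). Total = 71928 + 7194 + 1339 = 80461.

80461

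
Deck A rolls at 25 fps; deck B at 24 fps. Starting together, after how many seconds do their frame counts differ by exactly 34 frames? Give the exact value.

The gap grows by |24 − 25| = 1 frame per second.
Time for a 34-frame gap: 34 ÷ (1) = 34 s.

34 seconds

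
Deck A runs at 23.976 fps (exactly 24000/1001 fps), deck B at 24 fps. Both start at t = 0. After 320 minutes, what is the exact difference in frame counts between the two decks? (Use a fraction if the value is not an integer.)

460800/1001 frames

320 min = 19200 s.
A emits 24000/1001 × 19200 = 460800000/1001 frames; B emits 24 × 19200 = 460800.
Difference = 460800/1001 frames (≈ 460.3397); B is ahead of A.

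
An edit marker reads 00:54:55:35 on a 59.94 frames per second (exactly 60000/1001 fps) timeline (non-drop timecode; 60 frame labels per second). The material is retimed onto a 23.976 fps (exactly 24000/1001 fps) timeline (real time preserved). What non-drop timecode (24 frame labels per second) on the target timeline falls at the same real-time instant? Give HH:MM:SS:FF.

Source frame index: (0×3600 + 54×60 + 55) × 60 + 35 = 197735.
Real time: 197735 / (60000/1001) = 39586547/12000 s.
Target frame: (39586547/12000) × (24000/1001) = 79094.
At 24 labels/s: frame 79094 → 00:54:55:14.

00:54:55:14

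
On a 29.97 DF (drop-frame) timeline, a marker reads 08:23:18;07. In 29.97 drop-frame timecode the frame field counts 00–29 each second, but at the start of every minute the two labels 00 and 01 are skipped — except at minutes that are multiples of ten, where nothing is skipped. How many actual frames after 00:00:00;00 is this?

Complete 10-minute blocks: 50, each 17982 frames → 899100.
Remaining 3 whole minutes in the current block: 1800 + 2 × 1798 = 5396 frames.
Within the current minute: 18 × 30 + 7 − 2 = 545 (labels ;00/;01 skipped at this minute). Total = 899100 + 5396 + 545 = 905041.

905041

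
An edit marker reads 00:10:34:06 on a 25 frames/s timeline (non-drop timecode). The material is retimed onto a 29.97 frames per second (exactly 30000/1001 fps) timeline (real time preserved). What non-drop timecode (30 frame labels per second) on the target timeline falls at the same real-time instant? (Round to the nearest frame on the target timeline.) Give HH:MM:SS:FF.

00:10:33:18

Source frame index: (0×3600 + 10×60 + 34) × 25 + 6 = 15856.
Real time: 15856 / (25) = 15856/25 s.
Target frame: (15856/25) × (30000/1001) = 19027200/1001 ≈ 19008.192 → 19008.
At 30 labels/s: frame 19008 → 00:10:33:18.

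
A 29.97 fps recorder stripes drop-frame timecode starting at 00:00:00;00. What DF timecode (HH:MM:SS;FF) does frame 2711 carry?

00:01:30;13

Each 10-minute DF block holds 10 × 60 × 30 − 9 × 2 = 17982 frames. 2711 ÷ 17982 → 0 full blocks, remainder 2711.
Within the partial block the first minute is 1800 frames and each further minute 1798, so 1 further minute boundary passed. Total skipped labels = 18 × 0 + 2 × 1 = 2.
Non-drop label index = 2711 + 2 = 2713; at 30 labels/s that is 00:01:30:13, i.e. DF 00:01:30;13.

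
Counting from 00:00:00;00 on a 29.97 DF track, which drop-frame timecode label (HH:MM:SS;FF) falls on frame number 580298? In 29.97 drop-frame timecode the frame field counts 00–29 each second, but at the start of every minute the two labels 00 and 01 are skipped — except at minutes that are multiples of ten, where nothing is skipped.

Ten DF minutes hold 17982 frames, so frame 580298 lies in block 32 (frames 575424–593405) with 4874 frames into that block.
The block's first minute is 1800 frames and the rest 1798 each; 4874 frames reaches minute 2, so 32 × 18 + 2 × 2 = 580 labels have been skipped so far.
Adding those back, label number 580298 + 580 = 580878 at 30 labels/s is 19362 s + 18 f = 5 h 22 min 42 s frame 18, i.e. 05:22:42;18.

05:22:42;18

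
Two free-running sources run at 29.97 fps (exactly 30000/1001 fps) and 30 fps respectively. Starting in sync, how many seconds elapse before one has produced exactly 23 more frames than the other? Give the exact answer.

23023/30 seconds

The gap grows by |30 − 30000/1001| = 30/1001 frames per second.
Time for a 23-frame gap: 23 ÷ (30/1001) = 23023/30 s.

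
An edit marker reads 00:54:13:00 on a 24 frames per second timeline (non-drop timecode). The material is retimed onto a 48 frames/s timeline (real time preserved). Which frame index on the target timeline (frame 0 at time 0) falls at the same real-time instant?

frame 156144

Source frame index: (0×3600 + 54×60 + 13) × 24 + 0 = 78072.
Real time: 78072 / (24) = 3253 s.
Target frame: (3253) × (48) = 156144.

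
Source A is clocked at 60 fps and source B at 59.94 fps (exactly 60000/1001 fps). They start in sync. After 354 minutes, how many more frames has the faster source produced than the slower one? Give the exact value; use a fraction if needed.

1274400/1001 frames

354 min = 21240 s.
A emits 60 × 21240 = 1274400 frames; B emits 60000/1001 × 21240 = 1274400000/1001.
Difference = 1274400/1001 frames (≈ 1273.1269); B is behind A.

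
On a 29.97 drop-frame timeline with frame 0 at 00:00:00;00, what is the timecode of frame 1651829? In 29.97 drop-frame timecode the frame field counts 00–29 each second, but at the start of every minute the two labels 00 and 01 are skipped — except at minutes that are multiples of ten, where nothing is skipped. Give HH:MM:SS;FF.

Ten DF minutes hold 17982 frames, so frame 1651829 lies in block 91 (frames 1636362–1654343) with 15467 frames into that block.
The block's first minute is 1800 frames and the rest 1798 each; 15467 frames reaches minute 8, so 91 × 18 + 8 × 2 = 1654 labels have been skipped so far.
Adding those back, label number 1651829 + 1654 = 1653483 at 30 labels/s is 55116 s + 3 f = 15 h 18 min 36 s frame 3, i.e. 15:18:36;03.

15:18:36;03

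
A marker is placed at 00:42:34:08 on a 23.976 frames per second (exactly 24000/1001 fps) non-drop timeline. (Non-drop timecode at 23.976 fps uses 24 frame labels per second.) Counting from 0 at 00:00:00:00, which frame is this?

61304

Total seconds to the label: (0 × 3600 + 42 × 60 + 34) = 2554.
Frame index = 2554 × 24 + 8 = 61304.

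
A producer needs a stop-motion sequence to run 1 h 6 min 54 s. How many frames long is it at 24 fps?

1 h 6 min 54 s = 4014 s.
Frames = 4014 × 24 = 96336.

96336 frames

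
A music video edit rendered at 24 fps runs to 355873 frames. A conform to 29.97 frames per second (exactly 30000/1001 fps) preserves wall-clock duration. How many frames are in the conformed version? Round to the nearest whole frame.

444397 frames

Frames at target rate = 355873 × (30000/1001) / (24) = 63548750/143 ≈ 444396.853.
Nearest whole frame: 444397.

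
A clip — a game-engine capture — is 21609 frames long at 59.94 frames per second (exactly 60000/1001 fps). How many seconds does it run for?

Running time = 21609 / (60000/1001) = 360.51015 s.

360.51015 seconds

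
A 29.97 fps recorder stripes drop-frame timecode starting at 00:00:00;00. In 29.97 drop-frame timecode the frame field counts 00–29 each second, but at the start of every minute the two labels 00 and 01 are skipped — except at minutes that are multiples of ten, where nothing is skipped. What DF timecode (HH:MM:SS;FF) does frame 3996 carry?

Each 10-minute DF block holds 10 × 60 × 30 − 9 × 2 = 17982 frames. 3996 ÷ 17982 → 0 full blocks, remainder 3996.
Within the partial block the first minute is 1800 frames and each further minute 1798, so 2 further minute boundaries passed. Total skipped labels = 18 × 0 + 2 × 2 = 4.
Non-drop label index = 3996 + 4 = 4000; at 30 labels/s that is 00:02:13:10, i.e. DF 00:02:13;10.

00:02:13;10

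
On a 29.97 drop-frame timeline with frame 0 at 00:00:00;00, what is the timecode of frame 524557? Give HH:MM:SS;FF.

04:51:42;21

Ten DF minutes hold 17982 frames, so frame 524557 lies in block 29 (frames 521478–539459) with 3079 frames into that block.
The block's first minute is 1800 frames and the rest 1798 each; 3079 frames reaches minute 1, so 29 × 18 + 1 × 2 = 524 labels have been skipped so far.
Adding those back, label number 524557 + 524 = 525081 at 30 labels/s is 17502 s + 21 f = 4 h 51 min 42 s frame 21, i.e. 04:51:42;21.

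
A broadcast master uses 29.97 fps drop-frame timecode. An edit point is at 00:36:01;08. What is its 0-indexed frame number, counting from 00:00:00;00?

64772

Complete 10-minute blocks: 3, each 17982 frames → 53946.
Remaining 6 whole minutes in the current block: 1800 + 5 × 1798 = 10790 frames.
Within the current minute: 1 × 30 + 8 − 2 = 36 (labels ;00/;01 skipped at this minute). Total = 53946 + 10790 + 36 = 64772.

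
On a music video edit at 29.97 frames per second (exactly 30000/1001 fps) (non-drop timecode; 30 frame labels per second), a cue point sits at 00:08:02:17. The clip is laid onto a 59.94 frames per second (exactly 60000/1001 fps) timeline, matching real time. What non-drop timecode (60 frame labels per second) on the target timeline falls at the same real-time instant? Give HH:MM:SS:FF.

Source frame index: (0×3600 + 8×60 + 2) × 30 + 17 = 14477.
Real time: 14477 / (30000/1001) = 14491477/30000 s.
Target frame: (14491477/30000) × (60000/1001) = 28954.
At 60 labels/s: frame 28954 → 00:08:02:34.

00:08:02:34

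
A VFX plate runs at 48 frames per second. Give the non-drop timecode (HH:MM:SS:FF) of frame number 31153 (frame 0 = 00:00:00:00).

00:10:49:01

31153 ÷ 48 = 649 full seconds, remainder 1 frame.
649 s = 0 h 10 min 49 s.
Timecode: 00:10:49:01.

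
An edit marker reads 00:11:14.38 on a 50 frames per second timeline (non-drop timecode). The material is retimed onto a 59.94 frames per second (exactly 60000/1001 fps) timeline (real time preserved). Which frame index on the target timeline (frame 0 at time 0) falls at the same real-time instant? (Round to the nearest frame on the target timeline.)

Source frame index: (0×3600 + 11×60 + 14) × 50 + 38 = 33738.
Real time: 33738 / (50) = 16869/25 s.
Target frame: (16869/25) × (60000/1001) = 40485600/1001 ≈ 40445.155 → 40445.

frame 40445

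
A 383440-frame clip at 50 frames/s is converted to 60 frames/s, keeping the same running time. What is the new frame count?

460128 frames

Target frames = source frames × (target rate / source rate) = 383440 × (60)/(50) = 383440 × 6/5 = 460128.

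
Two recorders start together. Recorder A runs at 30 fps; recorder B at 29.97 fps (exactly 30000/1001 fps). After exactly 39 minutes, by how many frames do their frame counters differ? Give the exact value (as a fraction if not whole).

39 min = 2340 s.
A emits 30 × 2340 = 70200 frames; B emits 30000/1001 × 2340 = 5400000/77.
Difference = 5400/77 frames (≈ 70.1299); B is behind A.

5400/77 frames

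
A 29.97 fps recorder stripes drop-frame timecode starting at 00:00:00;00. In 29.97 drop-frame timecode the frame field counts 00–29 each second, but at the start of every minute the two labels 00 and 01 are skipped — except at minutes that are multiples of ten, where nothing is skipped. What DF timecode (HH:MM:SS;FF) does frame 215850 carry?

02:00:02;06

Each 10-minute DF block holds 10 × 60 × 30 − 9 × 2 = 17982 frames. 215850 ÷ 17982 → 12 full blocks, remainder 66.
Within the partial block the first minute is 1800 frames and each further minute 1798, so 0 further minute boundaries passed. Total skipped labels = 18 × 12 + 2 × 0 = 216.
Non-drop label index = 215850 + 216 = 216066; at 30 labels/s that is 02:00:02:06, i.e. DF 02:00:02;06.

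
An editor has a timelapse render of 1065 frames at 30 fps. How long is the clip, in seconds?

Running time = 1065 / (30) = 35.5 s.

35.5 seconds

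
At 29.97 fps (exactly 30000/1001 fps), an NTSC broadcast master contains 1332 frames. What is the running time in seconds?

44.4444 seconds

Running time = 1332 / (30000/1001) = 44.4444 s.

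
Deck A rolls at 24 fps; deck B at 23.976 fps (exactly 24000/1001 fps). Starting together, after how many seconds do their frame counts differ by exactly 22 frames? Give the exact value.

11011/12 seconds

The gap grows by |24000/1001 − 24| = 24/1001 frames per second.
Time for a 22-frame gap: 22 ÷ (24/1001) = 11011/12 s.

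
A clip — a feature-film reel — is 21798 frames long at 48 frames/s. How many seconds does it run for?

Running time = 21798 / (48) = 454.125 s.

454.125 seconds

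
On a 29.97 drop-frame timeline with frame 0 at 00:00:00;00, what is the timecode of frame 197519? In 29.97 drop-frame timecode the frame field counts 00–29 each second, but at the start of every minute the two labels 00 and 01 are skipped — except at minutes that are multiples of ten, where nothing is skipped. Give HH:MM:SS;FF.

01:49:50;17

Ten DF minutes hold 17982 frames, so frame 197519 lies in block 10 (frames 179820–197801) with 17699 frames into that block.
The block's first minute is 1800 frames and the rest 1798 each; 17699 frames reaches minute 9, so 10 × 18 + 9 × 2 = 198 labels have been skipped so far.
Adding those back, label number 197519 + 198 = 197717 at 30 labels/s is 6590 s + 17 f = 1 h 49 min 50 s frame 17, i.e. 01:49:50;17.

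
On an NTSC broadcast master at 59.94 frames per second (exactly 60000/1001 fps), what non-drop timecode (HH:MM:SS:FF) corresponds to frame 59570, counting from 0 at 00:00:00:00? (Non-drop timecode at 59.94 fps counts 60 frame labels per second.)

59570 ÷ 60 = 992 full seconds, remainder 50 frames.
992 s = 0 h 16 min 32 s.
Timecode: 00:16:32:50.

00:16:32:50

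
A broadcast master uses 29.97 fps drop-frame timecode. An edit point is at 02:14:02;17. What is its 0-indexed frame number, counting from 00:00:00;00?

241035

As if non-drop at 30 labels/s: (2 × 3600 + 14 × 60 + 2) × 30 + 17 = 241277.
Minute boundaries passed: 134; those not divisible by 10: 134 − 13 = 121; dropped labels = 2 × 121 = 242.
Actual frame index = 241277 − 242 = 241035.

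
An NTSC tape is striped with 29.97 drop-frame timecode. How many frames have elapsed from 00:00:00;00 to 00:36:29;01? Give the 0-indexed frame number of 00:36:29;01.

As if non-drop at 30 labels/s: (0 × 3600 + 36 × 60 + 29) × 30 + 1 = 65671.
Minute boundaries passed: 36; those not divisible by 10: 36 − 3 = 33; dropped labels = 2 × 33 = 66.
Actual frame index = 65671 − 66 = 65605.

65605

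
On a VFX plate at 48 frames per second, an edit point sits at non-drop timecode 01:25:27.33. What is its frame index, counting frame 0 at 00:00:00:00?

Total seconds to the label: (1 × 3600 + 25 × 60 + 27) = 5127.
Frame index = 5127 × 48 + 33 = 246129.

frame 246129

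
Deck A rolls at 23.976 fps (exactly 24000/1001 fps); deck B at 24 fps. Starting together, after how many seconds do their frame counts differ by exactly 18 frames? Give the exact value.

The gap grows by |24 − 24000/1001| = 24/1001 frames per second.
Time for a 18-frame gap: 18 ÷ (24/1001) = 750.75 s.

750.75 seconds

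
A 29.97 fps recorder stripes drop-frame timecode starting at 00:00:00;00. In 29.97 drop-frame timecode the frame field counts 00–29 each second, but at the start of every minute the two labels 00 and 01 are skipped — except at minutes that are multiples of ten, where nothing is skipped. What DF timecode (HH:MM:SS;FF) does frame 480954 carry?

04:27:27;26

Each 10-minute DF block holds 10 × 60 × 30 − 9 × 2 = 17982 frames. 480954 ÷ 17982 → 26 full blocks, remainder 13422.
Within the partial block the first minute is 1800 frames and each further minute 1798, so 7 further minute boundaries passed. Total skipped labels = 18 × 26 + 2 × 7 = 482.
Non-drop label index = 480954 + 482 = 481436; at 30 labels/s that is 04:27:27:26, i.e. DF 04:27:27;26.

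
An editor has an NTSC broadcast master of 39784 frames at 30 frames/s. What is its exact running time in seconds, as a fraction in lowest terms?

Running time = 39784 ÷ (30) = 39784 × 1/30 = 19892/15 s.

19892/15 seconds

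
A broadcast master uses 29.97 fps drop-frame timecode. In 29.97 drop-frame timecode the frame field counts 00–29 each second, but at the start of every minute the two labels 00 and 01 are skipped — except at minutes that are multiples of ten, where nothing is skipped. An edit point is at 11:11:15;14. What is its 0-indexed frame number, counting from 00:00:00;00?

1207056

Complete 10-minute blocks: 67, each 17982 frames → 1204794.
Remaining 1 whole minute in the current block: 1800 + 0 × 1798 = 1800 frames.
Within the current minute: 15 × 30 + 14 − 2 = 462 (labels ;00/;01 skipped at this minute). Total = 1204794 + 1800 + 462 = 1207056.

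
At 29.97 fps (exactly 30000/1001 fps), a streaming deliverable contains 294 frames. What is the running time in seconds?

Running time = 294 / (30000/1001) = 9.8098 s.

9.8098 seconds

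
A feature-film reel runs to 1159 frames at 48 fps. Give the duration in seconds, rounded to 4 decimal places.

Running time = 1159 × 1/48 = 1159/48 s ≈ 24.1458 s.

24.1458 seconds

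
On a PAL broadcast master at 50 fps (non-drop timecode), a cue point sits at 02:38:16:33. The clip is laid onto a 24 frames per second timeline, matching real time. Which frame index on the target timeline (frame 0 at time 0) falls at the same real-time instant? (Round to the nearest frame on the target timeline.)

Source frame index: (2×3600 + 38×60 + 16) × 50 + 33 = 474833.
Real time: 474833 / (50) = 474833/50 s.
Target frame: (474833/50) × (24) = 5697996/25 ≈ 227919.840 → 227920.

frame 227920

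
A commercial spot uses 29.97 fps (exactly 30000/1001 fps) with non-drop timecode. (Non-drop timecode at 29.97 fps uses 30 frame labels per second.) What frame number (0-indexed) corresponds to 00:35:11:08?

frame 63338

Total seconds to the label: (0 × 3600 + 35 × 60 + 11) = 2111.
Frame index = 2111 × 30 + 8 = 63338.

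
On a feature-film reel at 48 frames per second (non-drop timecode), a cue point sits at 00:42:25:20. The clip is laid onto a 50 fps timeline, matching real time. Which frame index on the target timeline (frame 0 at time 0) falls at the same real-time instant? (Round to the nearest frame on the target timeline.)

frame 127271

Source frame index: (0×3600 + 42×60 + 25) × 48 + 20 = 122180.
Real time: 122180 / (48) = 30545/12 s.
Target frame: (30545/12) × (50) = 763625/6 ≈ 127270.833 → 127271.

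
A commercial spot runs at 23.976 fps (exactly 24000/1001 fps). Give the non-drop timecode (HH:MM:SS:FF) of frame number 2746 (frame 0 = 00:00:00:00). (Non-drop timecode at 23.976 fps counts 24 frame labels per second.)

00:01:54:10

2746 ÷ 24 = 114 full seconds, remainder 10 frames.
114 s = 0 h 1 min 54 s.
Timecode: 00:01:54:10.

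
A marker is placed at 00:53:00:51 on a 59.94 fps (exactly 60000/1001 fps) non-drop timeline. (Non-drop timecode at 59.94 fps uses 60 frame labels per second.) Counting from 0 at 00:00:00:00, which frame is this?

190851

Total seconds to the label: (0 × 3600 + 53 × 60 + 0) = 3180.
Frame index = 3180 × 60 + 51 = 190851.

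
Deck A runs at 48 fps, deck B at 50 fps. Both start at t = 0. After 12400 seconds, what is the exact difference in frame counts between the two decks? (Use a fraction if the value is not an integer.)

24800 frames

A emits 48 × 12400 = 595200 frames; B emits 50 × 12400 = 620000.
Difference = 24800 frames; B is ahead of A.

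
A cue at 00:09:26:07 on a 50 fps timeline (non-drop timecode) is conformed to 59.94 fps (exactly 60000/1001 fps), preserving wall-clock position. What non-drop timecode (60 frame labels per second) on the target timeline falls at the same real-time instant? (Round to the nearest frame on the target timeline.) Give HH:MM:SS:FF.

00:09:25:34

Source frame index: (0×3600 + 9×60 + 26) × 50 + 7 = 28307.
Real time: 28307 / (50) = 28307/50 s.
Target frame: (28307/50) × (60000/1001) = 33968400/1001 ≈ 33934.466 → 33934.
At 60 labels/s: frame 33934 → 00:09:25:34.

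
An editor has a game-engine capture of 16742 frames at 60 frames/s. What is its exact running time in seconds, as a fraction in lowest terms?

Running time = 16742 ÷ (60) = 16742 × 1/60 = 8371/30 s.

8371/30 seconds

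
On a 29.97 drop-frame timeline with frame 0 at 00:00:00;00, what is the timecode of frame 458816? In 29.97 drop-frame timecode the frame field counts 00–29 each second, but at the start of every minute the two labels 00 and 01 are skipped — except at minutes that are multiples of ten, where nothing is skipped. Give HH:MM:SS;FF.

Each 10-minute DF block holds 10 × 60 × 30 − 9 × 2 = 17982 frames. 458816 ÷ 17982 → 25 full blocks, remainder 9266.
Within the partial block the first minute is 1800 frames and each further minute 1798, so 5 further minute boundaries passed. Total skipped labels = 18 × 25 + 2 × 5 = 460.
Non-drop label index = 458816 + 460 = 459276; at 30 labels/s that is 04:15:09:06, i.e. DF 04:15:09;06.

04:15:09;06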